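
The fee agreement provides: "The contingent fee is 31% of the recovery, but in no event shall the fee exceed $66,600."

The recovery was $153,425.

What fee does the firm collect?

31% of $153,425 = $47,561.75
That is under the $66,600 cap.

$47,561.75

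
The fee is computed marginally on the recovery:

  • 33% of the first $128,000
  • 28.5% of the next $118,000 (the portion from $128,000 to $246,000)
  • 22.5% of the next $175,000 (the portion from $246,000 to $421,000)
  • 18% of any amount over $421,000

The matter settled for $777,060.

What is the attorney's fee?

First $128,000 at 33% = $42,240.00
Next $118,000 at 28.5% = $33,630.00
Next $175,000 at 22.5% = $39,375.00
Remaining $356,060 at 18% = $64,090.80
Fee: $42,240.00 + $33,630.00 + $39,375.00 + $64,090.80 = $179,335.80

$179,335.80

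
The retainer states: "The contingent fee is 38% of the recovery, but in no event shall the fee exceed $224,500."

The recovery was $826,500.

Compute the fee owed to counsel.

38% of $826,500 = $314,070.00
That exceeds the $224,500 cap, so the fee is capped at $224,500.

$224,500.00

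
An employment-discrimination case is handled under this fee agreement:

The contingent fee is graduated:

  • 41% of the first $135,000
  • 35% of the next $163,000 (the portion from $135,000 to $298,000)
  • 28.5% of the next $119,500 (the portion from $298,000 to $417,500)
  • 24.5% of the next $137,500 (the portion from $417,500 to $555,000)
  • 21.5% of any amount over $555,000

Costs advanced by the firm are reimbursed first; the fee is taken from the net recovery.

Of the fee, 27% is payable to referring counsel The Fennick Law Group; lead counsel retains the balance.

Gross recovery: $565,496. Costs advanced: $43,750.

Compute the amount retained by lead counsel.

Fee base (net of costs): $565,496 − $43,750 = $521,746
First $135,000 at 41% = $55,350.00
Next $163,000 at 35% = $57,050.00
Next $119,500 at 28.5% = $34,057.50
Remaining $104,246 at 24.5% = $25,540.27
Fee: $55,350.00 + $57,050.00 + $34,057.50 + $25,540.27 = $171,997.77
Referral share: 27% of $171,997.77 = $46,439.40; lead counsel retains $171,997.77 − $46,439.40 = $125,558.37.

$125,558.37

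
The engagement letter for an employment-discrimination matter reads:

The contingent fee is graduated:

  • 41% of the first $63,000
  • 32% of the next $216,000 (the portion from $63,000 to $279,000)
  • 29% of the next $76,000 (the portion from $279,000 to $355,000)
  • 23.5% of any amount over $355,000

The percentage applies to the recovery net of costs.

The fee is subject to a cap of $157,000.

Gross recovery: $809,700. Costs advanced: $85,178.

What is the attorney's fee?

Fee base (net of costs): $809,700 − $85,178 = $724,522
First $63,000 at 41% = $25,830.00
Next $216,000 at 32% = $69,120.00
Next $76,000 at 29% = $22,040.00
Remaining $369,522 at 23.5% = $86,837.67
Fee: $25,830.00 + $69,120.00 + $22,040.00 + $86,837.67 = $203,827.67
$203,827.67 exceeds the $157,000 cap, so the fee is capped at $157,000.00.

$157,000.00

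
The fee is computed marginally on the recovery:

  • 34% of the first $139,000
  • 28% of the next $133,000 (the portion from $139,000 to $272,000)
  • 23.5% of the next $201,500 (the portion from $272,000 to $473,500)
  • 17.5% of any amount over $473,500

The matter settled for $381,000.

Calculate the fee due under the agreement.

$110,115.00

First $139,000 at 34% = $47,260.00
Next $133,000 at 28% = $37,240.00
Remaining $109,000 at 23.5% = $25,615.00
Fee: $47,260.00 + $37,240.00 + $25,615.00 = $110,115.00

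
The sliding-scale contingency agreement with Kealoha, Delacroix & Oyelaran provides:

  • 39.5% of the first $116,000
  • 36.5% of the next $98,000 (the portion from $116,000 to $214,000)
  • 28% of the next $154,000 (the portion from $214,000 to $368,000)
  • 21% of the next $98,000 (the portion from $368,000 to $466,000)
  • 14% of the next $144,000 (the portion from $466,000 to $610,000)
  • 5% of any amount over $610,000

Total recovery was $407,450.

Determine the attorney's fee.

$132,994.50

First $116,000 at 39.5% = $45,820.00
Next $98,000 at 36.5% = $35,770.00
Next $154,000 at 28% = $43,120.00
Remaining $39,450 at 21% = $8,284.50
Fee: $45,820.00 + $35,770.00 + $43,120.00 + $8,284.50 = $132,994.50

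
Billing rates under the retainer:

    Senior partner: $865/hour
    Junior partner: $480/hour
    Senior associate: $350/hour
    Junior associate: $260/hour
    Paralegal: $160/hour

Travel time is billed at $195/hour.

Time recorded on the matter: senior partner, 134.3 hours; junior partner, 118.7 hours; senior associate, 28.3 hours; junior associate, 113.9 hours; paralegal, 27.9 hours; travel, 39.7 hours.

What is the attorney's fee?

$224,870.00

Senior partner: 134.3 × $865 = $116,169.50
Junior partner: 118.7 × $480 = $56,976.00
Senior associate: 28.3 × $350 = $9,905.00
Junior associate: 113.9 × $260 = $29,614.00
Paralegal: 27.9 × $160 = $4,464.00
Subtotal: $116,169.50 + $56,976.00 + $9,905.00 + $29,614.00 + $4,464.00 = $217,128.50
Travel: 39.7 × $195 = $7,741.50
Total: $217,128.50 + $7,741.50 = $224,870.00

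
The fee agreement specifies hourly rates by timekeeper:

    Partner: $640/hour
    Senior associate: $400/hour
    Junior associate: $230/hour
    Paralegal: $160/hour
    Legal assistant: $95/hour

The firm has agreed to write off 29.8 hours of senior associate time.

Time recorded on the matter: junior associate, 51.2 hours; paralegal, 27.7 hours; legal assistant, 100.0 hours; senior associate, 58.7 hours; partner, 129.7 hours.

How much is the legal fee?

Partner: 129.7 × $640 = $83,008.00
Senior associate: 58.7 × $400 = $23,480.00
Junior associate: 51.2 × $230 = $11,776.00
Paralegal: 27.7 × $160 = $4,432.00
Legal assistant: 100.0 × $95 = $9,500.00
Subtotal: $132,196.00
Write-off: 29.8 × $400 = $11,920.00
Total: $132,196.00 − $11,920.00 = $120,276.00

$120,276.00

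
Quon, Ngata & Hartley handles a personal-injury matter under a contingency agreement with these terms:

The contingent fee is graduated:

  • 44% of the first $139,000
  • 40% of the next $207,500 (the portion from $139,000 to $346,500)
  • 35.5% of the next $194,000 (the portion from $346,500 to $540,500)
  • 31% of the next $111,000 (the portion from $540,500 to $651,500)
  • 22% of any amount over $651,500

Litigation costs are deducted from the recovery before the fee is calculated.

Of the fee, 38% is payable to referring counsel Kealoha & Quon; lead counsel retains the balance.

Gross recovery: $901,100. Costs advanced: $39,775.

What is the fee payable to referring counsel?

Fee base (net of costs): $901,100 − $39,775 = $861,325
First $139,000 at 44% = $61,160.00
Next $207,500 at 40% = $83,000.00
Next $194,000 at 35.5% = $68,870.00
Next $111,000 at 31% = $34,410.00
Remaining $209,825 at 22% = $46,161.50
Fee: $61,160.00 + $83,000.00 + $68,870.00 + $34,410.00 + $46,161.50 = $293,601.50
Referral share: 38% of $293,601.50 = $111,568.57; lead counsel retains $293,601.50 − $111,568.57 = $182,032.93.

$111,568.57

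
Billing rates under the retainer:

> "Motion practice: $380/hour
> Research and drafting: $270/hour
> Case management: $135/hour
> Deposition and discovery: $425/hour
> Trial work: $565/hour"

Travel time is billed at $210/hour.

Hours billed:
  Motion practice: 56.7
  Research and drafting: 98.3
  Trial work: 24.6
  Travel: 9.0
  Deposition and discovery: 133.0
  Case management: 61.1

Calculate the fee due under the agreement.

Motion practice: 56.7 × $380 = $21,546.00
Research and drafting: 98.3 × $270 = $26,541.00
Case management: 61.1 × $135 = $8,248.50
Deposition and discovery: 133.0 × $425 = $56,525.00
Trial work: 24.6 × $565 = $13,899.00
Subtotal: $21,546.00 + $26,541.00 + $8,248.50 + $56,525.00 + $13,899.00 = $126,759.50
Travel: 9.0 × $210 = $1,890.00
Total: $126,759.50 + $1,890.00 = $128,649.50

$128,649.50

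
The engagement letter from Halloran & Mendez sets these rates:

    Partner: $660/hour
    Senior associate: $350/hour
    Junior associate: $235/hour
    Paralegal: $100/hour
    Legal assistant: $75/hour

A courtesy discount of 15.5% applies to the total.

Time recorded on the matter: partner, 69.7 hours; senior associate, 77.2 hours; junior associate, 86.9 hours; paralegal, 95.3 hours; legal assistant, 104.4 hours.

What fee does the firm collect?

Partner: 69.7 × $660 = $46,002.00
Senior associate: 77.2 × $350 = $27,020.00
Junior associate: 86.9 × $235 = $20,421.50
Paralegal: 95.3 × $100 = $9,530.00
Legal assistant: 104.4 × $75 = $7,830.00
Subtotal: $110,803.50
Less 15.5% discount: −$17,174.54
Total: $110,803.50 − $17,174.54 = $93,628.96

$93,628.96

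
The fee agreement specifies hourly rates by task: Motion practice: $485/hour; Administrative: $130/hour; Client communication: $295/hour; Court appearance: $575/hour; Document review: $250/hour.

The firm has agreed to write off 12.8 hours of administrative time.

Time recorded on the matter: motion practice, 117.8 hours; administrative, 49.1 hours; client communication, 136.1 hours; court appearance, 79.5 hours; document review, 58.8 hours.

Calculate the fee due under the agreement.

Motion practice: 117.8 × $485 = $57,133.00
Administrative: 49.1 × $130 = $6,383.00
Client communication: 136.1 × $295 = $40,149.50
Court appearance: 79.5 × $575 = $45,712.50
Document review: 58.8 × $250 = $14,700.00
Subtotal: $164,078.00
Write-off: 12.8 × $130 = $1,664.00
Total: $164,078.00 − $1,664.00 = $162,414.00

$162,414.00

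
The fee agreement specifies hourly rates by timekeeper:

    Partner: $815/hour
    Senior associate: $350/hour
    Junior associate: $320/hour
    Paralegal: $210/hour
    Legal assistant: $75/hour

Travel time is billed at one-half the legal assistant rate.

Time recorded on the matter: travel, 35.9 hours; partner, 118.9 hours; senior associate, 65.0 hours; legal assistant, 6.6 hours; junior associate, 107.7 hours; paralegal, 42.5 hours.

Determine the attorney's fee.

$164,883.75

Partner: 118.9 × $815 = $96,903.50
Senior associate: 65.0 × $350 = $22,750.00
Junior associate: 107.7 × $320 = $34,464.00
Paralegal: 42.5 × $210 = $8,925.00
Legal assistant: 6.6 × $75 = $495.00
Subtotal: $96,903.50 + $22,750.00 + $34,464.00 + $8,925.00 + $495.00 = $163,537.50
Travel: 35.9 × ($75 ÷ 2) = 35.9 × $37.50 = $1,346.25
Total: $163,537.50 + $1,346.25 = $164,883.75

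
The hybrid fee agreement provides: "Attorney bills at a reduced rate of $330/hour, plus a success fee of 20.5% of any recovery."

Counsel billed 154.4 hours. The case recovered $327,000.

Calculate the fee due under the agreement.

$117,987.00

Hourly: 154.4 × $330 = $50,952.00
Success fee: 20.5% of $327,000 = $67,035.00
Total: $50,952.00 + $67,035.00 = $117,987.00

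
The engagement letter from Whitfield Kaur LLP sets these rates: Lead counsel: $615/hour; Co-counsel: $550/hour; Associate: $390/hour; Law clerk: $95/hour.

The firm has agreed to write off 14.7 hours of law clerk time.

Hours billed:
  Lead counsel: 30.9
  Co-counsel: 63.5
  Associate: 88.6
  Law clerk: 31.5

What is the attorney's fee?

Lead counsel: 30.9 × $615 = $19,003.50
Co-counsel: 63.5 × $550 = $34,925.00
Associate: 88.6 × $390 = $34,554.00
Law clerk: 31.5 × $95 = $2,992.50
Subtotal: $91,475.00
Write-off: 14.7 × $95 = $1,396.50
Total: $91,475.00 − $1,396.50 = $90,078.50

$90,078.50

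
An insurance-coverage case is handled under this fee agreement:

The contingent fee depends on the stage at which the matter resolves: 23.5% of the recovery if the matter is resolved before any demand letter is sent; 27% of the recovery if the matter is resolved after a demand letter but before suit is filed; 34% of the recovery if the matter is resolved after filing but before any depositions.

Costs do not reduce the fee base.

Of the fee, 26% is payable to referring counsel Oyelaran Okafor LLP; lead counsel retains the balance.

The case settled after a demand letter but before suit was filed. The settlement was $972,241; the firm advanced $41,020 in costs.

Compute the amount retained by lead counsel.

$194,253.75

Fee base is the gross recovery, $972,241; costs are reimbursed separately.
The matter settled after a demand letter but before suit was filed, so the 27% rate applies.
$972,241 × 27% = $262,505.07
Referral share: 26% of $262,505.07 = $68,251.32; lead counsel retains $262,505.07 − $68,251.32 = $194,253.75.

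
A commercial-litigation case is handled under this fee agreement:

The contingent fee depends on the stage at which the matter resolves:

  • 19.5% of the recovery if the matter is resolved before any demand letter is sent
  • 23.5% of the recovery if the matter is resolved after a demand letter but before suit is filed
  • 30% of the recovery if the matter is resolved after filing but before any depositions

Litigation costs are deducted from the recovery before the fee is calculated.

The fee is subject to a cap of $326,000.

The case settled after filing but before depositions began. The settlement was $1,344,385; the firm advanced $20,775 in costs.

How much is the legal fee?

$326,000.00

Fee base (net of costs): $1,344,385 − $20,775 = $1,323,610
The matter settled after filing but before depositions began, so the 30% rate applies.
$1,323,610 × 30% = $397,083.00
$397,083.00 exceeds the $326,000 cap, so the fee is capped at $326,000.00.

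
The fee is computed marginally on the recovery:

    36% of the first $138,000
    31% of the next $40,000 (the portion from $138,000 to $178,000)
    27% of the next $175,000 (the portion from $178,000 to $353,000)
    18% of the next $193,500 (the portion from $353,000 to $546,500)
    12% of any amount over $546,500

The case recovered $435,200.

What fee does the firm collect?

First $138,000 at 36% = $49,680.00
Next $40,000 at 31% = $12,400.00
Next $175,000 at 27% = $47,250.00
Remaining $82,200 at 18% = $14,796.00
Fee: $49,680.00 + $12,400.00 + $47,250.00 + $14,796.00 = $124,126.00

$124,126.00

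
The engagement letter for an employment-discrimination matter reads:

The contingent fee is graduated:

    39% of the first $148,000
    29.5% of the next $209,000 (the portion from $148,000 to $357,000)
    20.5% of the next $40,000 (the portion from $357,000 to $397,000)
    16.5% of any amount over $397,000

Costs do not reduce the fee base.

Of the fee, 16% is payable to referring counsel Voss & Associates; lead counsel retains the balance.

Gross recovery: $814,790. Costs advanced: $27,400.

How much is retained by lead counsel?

$165,068.69

Fee base is the gross recovery, $814,790; costs are reimbursed separately.
First $148,000 at 39% = $57,720.00
Next $209,000 at 29.5% = $61,655.00
Next $40,000 at 20.5% = $8,200.00
Remaining $417,790 at 16.5% = $68,935.35
Fee: $57,720.00 + $61,655.00 + $8,200.00 + $68,935.35 = $196,510.35
Referral share: 16% of $196,510.35 = $31,441.66; lead counsel retains $196,510.35 − $31,441.66 = $165,068.69.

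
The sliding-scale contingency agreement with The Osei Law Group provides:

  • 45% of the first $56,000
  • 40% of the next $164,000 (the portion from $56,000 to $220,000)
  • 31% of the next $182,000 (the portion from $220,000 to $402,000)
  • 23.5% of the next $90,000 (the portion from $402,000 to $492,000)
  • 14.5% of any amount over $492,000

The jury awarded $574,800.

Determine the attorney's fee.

$180,376.00

First $56,000 at 45% = $25,200.00
Next $164,000 at 40% = $65,600.00
Next $182,000 at 31% = $56,420.00
Next $90,000 at 23.5% = $21,150.00
Remaining $82,800 at 14.5% = $12,006.00
Fee: $25,200.00 + $65,600.00 + $56,420.00 + $21,150.00 + $12,006.00 = $180,376.00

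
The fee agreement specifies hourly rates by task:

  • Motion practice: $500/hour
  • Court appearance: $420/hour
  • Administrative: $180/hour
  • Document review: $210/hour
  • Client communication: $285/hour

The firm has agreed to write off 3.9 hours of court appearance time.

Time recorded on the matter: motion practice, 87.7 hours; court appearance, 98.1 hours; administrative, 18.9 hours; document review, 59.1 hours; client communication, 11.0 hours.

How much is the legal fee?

$102,362.00

Motion practice: 87.7 × $500 = $43,850.00
Court appearance: 98.1 × $420 = $41,202.00
Administrative: 18.9 × $180 = $3,402.00
Document review: 59.1 × $210 = $12,411.00
Client communication: 11.0 × $285 = $3,135.00
Subtotal: $104,000.00
Write-off: 3.9 × $420 = $1,638.00
Total: $104,000.00 − $1,638.00 = $102,362.00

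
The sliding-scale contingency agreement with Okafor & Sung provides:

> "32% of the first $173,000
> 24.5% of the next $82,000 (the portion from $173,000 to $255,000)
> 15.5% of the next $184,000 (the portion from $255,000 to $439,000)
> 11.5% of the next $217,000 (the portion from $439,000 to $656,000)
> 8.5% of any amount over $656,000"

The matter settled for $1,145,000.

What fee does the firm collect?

First $173,000 at 32% = $55,360.00
Next $82,000 at 24.5% = $20,090.00
Next $184,000 at 15.5% = $28,520.00
Next $217,000 at 11.5% = $24,955.00
Remaining $489,000 at 8.5% = $41,565.00
Fee: $55,360.00 + $20,090.00 + $28,520.00 + $24,955.00 + $41,565.00 = $170,490.00

$170,490.00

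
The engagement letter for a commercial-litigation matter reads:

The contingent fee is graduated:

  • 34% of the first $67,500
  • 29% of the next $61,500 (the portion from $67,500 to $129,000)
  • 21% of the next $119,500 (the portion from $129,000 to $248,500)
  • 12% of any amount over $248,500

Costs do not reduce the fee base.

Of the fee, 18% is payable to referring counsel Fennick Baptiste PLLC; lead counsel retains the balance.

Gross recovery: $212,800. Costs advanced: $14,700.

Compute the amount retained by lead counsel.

$47,874.06

Fee base is the gross recovery, $212,800; costs are reimbursed separately.
First $67,500 at 34% = $22,950.00
Next $61,500 at 29% = $17,835.00
Remaining $83,800 at 21% = $17,598.00
Fee: $22,950.00 + $17,835.00 + $17,598.00 = $58,383.00
Referral share: 18% of $58,383.00 = $10,508.94; lead counsel retains $58,383.00 − $10,508.94 = $47,874.06.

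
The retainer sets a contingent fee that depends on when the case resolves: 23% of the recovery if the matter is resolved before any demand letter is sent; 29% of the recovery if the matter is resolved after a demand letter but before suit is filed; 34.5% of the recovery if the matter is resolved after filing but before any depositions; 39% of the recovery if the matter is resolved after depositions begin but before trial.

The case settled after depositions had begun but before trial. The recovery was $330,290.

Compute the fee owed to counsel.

The matter settled after depositions had begun but before trial, so the 39% rate applies.
$330,290 × 39% = $128,813.10

$128,813.10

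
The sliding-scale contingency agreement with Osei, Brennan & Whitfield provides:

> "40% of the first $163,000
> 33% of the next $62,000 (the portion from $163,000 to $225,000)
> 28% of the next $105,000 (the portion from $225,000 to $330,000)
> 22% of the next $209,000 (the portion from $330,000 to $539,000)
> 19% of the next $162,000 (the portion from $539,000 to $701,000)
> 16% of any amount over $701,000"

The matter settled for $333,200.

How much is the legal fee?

First $163,000 at 40% = $65,200.00
Next $62,000 at 33% = $20,460.00
Next $105,000 at 28% = $29,400.00
Remaining $3,200 at 22% = $704.00
Fee: $65,200.00 + $20,460.00 + $29,400.00 + $704.00 = $115,764.00

$115,764.00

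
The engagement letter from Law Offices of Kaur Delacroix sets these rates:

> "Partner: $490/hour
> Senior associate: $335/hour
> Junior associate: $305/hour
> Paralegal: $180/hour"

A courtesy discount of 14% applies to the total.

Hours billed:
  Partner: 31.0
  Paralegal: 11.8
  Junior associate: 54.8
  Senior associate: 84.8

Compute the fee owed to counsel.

Partner: 31.0 × $490 = $15,190.00
Senior associate: 84.8 × $335 = $28,408.00
Junior associate: 54.8 × $305 = $16,714.00
Paralegal: 11.8 × $180 = $2,124.00
Subtotal: $62,436.00
Less 14% discount: −$8,741.04
Total: $62,436.00 − $8,741.04 = $53,694.96

$53,694.96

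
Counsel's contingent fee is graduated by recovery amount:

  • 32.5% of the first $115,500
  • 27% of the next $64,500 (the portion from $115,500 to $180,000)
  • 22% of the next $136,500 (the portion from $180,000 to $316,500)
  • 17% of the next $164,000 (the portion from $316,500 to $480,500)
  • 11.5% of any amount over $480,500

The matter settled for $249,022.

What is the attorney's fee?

$70,137.34

First $115,500 at 32.5% = $37,537.50
Next $64,500 at 27% = $17,415.00
Remaining $69,022 at 22% = $15,184.84
Fee: $37,537.50 + $17,415.00 + $15,184.84 = $70,137.34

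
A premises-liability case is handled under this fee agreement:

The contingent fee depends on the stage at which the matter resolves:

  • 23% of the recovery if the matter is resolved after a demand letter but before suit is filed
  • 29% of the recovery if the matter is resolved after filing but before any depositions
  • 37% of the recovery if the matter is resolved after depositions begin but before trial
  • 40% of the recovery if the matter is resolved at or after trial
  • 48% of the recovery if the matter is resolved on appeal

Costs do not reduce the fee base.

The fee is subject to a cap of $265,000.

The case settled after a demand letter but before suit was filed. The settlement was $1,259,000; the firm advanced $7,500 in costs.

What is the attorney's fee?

$265,000.00

Fee base is the gross recovery, $1,259,000; costs are reimbursed separately.
The matter settled after a demand letter but before suit was filed, so the 23% rate applies.
$1,259,000 × 23% = $289,570.00
$289,570.00 exceeds the $265,000 cap, so the fee is capped at $265,000.00.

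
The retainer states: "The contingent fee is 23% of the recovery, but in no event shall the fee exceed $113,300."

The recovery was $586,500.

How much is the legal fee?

$113,300.00

23% of $586,500 = $134,895.00
That exceeds the $113,300 cap, so the fee is capped at $113,300.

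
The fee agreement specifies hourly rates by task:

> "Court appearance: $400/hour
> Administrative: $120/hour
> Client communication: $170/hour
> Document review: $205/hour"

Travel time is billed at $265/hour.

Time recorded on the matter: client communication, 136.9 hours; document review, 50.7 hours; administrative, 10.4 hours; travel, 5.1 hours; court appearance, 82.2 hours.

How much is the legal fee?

Court appearance: 82.2 × $400 = $32,880.00
Administrative: 10.4 × $120 = $1,248.00
Client communication: 136.9 × $170 = $23,273.00
Document review: 50.7 × $205 = $10,393.50
Subtotal: $32,880.00 + $1,248.00 + $23,273.00 + $10,393.50 = $67,794.50
Travel: 5.1 × $265 = $1,351.50
Total: $67,794.50 + $1,351.50 = $69,146.00

$69,146.00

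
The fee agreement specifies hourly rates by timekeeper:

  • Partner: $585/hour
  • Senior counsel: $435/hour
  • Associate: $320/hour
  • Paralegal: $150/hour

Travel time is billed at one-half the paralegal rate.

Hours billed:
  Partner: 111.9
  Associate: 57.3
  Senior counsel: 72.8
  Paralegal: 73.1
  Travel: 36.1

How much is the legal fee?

$129,138.00

Partner: 111.9 × $585 = $65,461.50
Senior counsel: 72.8 × $435 = $31,668.00
Associate: 57.3 × $320 = $18,336.00
Paralegal: 73.1 × $150 = $10,965.00
Subtotal: $65,461.50 + $31,668.00 + $18,336.00 + $10,965.00 = $126,430.50
Travel: 36.1 × ($150 ÷ 2) = 36.1 × $75.00 = $2,707.50
Total: $126,430.50 + $2,707.50 = $129,138.00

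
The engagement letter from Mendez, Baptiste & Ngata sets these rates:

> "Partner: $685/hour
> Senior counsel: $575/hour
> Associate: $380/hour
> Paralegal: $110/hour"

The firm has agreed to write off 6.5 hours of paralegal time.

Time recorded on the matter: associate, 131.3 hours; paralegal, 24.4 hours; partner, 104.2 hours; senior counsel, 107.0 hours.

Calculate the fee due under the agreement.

Partner: 104.2 × $685 = $71,377.00
Senior counsel: 107.0 × $575 = $61,525.00
Associate: 131.3 × $380 = $49,894.00
Paralegal: 24.4 × $110 = $2,684.00
Subtotal: $185,480.00
Write-off: 6.5 × $110 = $715.00
Total: $185,480.00 − $715.00 = $184,765.00

$184,765.00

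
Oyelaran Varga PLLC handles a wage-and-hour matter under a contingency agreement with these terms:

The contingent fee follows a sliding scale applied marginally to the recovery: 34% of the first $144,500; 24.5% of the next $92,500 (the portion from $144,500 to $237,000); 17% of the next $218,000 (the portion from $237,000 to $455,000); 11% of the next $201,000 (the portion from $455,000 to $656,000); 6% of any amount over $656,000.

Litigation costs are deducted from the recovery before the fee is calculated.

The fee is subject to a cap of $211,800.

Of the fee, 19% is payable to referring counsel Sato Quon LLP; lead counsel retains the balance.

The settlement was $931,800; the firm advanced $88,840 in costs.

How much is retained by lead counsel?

$115,165.88

Fee base (net of costs): $931,800 − $88,840 = $842,960
First $144,500 at 34% = $49,130.00
Next $92,500 at 24.5% = $22,662.50
Next $218,000 at 17% = $37,060.00
Next $201,000 at 11% = $22,110.00
Remaining $186,960 at 6% = $11,217.60
Fee: $49,130.00 + $22,662.50 + $37,060.00 + $22,110.00 + $11,217.60 = $142,180.10
$142,180.10 is under the $211,800 cap.
Referral share: 19% of $142,180.10 = $27,014.22; lead counsel retains $142,180.10 − $27,014.22 = $115,165.88.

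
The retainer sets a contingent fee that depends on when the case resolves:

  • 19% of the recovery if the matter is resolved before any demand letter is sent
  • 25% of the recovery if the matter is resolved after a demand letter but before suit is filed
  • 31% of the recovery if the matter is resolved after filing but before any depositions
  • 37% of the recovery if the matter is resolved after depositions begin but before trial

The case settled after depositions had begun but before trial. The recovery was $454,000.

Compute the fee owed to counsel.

The matter settled after depositions had begun but before trial, so the 37% rate applies.
$454,000 × 37% = $167,980.00

$167,980.00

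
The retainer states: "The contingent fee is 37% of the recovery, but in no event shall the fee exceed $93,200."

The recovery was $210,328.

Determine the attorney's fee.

$77,821.36

37% of $210,328 = $77,821.36
That is under the $93,200 cap.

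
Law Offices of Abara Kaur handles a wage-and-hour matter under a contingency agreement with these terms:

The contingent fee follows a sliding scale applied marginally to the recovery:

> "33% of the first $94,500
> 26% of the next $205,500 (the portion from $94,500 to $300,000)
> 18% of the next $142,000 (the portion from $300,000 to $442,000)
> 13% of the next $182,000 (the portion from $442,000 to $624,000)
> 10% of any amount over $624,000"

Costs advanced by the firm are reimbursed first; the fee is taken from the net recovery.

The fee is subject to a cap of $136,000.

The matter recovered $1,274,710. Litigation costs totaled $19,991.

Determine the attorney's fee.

$136,000.00

Fee base (net of costs): $1,274,710 − $19,991 = $1,254,719
First $94,500 at 33% = $31,185.00
Next $205,500 at 26% = $53,430.00
Next $142,000 at 18% = $25,560.00
Next $182,000 at 13% = $23,660.00
Remaining $630,719 at 10% = $63,071.90
Fee: $31,185.00 + $53,430.00 + $25,560.00 + $23,660.00 + $63,071.90 = $196,906.90
$196,906.90 exceeds the $136,000 cap, so the fee is capped at $136,000.00.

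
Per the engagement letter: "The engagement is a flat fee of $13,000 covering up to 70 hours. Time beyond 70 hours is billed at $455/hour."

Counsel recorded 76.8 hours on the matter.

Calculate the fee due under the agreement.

Flat fee: $13,000.00
Excess hours: 76.8 − 70 = 6.8
Overrun: 6.8 × $455 = $3,094.00
Total: $13,000.00 + $3,094.00 = $16,094.00

$16,094.00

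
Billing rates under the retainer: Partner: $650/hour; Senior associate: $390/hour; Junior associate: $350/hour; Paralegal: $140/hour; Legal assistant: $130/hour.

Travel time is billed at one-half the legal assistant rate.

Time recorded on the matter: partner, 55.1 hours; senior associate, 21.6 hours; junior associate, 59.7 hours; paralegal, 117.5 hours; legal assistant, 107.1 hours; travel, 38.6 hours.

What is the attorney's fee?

Partner: 55.1 × $650 = $35,815.00
Senior associate: 21.6 × $390 = $8,424.00
Junior associate: 59.7 × $350 = $20,895.00
Paralegal: 117.5 × $140 = $16,450.00
Legal assistant: 107.1 × $130 = $13,923.00
Subtotal: $35,815.00 + $8,424.00 + $20,895.00 + $16,450.00 + $13,923.00 = $95,507.00
Travel: 38.6 × ($130 ÷ 2) = 38.6 × $65.00 = $2,509.00
Total: $95,507.00 + $2,509.00 = $98,016.00

$98,016.00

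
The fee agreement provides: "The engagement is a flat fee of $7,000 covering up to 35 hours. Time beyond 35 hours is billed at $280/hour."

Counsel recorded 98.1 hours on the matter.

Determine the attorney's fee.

$24,668.00

Flat fee: $7,000.00
Excess hours: 98.1 − 35 = 63.1
Overrun: 63.1 × $280 = $17,668.00
Total: $7,000.00 + $17,668.00 = $24,668.00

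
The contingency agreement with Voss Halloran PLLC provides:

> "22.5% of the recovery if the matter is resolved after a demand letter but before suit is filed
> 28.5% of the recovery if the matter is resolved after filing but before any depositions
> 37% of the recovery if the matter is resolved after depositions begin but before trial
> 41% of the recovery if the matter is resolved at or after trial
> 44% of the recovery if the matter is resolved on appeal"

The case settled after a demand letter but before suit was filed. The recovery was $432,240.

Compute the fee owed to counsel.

The matter settled after a demand letter but before suit was filed, so the 22.5% rate applies.
$432,240 × 22.5% = $97,254.00

$97,254.00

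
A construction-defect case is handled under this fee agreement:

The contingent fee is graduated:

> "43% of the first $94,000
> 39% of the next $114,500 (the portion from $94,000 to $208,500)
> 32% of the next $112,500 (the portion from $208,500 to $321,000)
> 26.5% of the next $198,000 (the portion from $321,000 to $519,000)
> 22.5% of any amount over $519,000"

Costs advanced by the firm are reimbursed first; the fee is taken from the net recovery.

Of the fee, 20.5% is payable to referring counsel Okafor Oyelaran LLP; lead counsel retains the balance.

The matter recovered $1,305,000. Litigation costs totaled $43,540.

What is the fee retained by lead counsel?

Fee base (net of costs): $1,305,000 − $43,540 = $1,261,460
First $94,000 at 43% = $40,420.00
Next $114,500 at 39% = $44,655.00
Next $112,500 at 32% = $36,000.00
Next $198,000 at 26.5% = $52,470.00
Remaining $742,460 at 22.5% = $167,053.50
Fee: $40,420.00 + $44,655.00 + $36,000.00 + $52,470.00 + $167,053.50 = $340,598.50
Referral share: 20.5% of $340,598.50 = $69,822.69; lead counsel retains $340,598.50 − $69,822.69 = $270,775.81.

$270,775.81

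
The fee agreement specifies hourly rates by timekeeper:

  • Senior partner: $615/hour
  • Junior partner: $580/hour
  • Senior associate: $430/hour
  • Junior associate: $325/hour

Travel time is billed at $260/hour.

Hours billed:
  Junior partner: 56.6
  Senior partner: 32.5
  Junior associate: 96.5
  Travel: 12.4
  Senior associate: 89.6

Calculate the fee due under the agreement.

Senior partner: 32.5 × $615 = $19,987.50
Junior partner: 56.6 × $580 = $32,828.00
Senior associate: 89.6 × $430 = $38,528.00
Junior associate: 96.5 × $325 = $31,362.50
Subtotal: $19,987.50 + $32,828.00 + $38,528.00 + $31,362.50 = $122,706.00
Travel: 12.4 × $260 = $3,224.00
Total: $122,706.00 + $3,224.00 = $125,930.00

$125,930.00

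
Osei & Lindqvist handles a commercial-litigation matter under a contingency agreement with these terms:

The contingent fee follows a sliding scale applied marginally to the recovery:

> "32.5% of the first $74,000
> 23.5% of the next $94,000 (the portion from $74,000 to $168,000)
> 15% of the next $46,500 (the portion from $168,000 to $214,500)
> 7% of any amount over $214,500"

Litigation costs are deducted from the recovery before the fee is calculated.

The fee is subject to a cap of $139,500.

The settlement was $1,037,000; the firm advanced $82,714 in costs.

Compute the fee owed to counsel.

Fee base (net of costs): $1,037,000 − $82,714 = $954,286
First $74,000 at 32.5% = $24,050.00
Next $94,000 at 23.5% = $22,090.00
Next $46,500 at 15% = $6,975.00
Remaining $739,786 at 7% = $51,785.02
Fee: $24,050.00 + $22,090.00 + $6,975.00 + $51,785.02 = $104,900.02
$104,900.02 is under the $139,500 cap.

$104,900.02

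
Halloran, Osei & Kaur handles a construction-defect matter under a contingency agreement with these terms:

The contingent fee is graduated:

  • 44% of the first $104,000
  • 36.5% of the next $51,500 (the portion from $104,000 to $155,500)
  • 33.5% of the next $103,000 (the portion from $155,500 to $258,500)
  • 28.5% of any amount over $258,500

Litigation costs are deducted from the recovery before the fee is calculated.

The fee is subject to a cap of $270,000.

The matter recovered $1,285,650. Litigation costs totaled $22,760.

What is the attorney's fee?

$270,000.00

Fee base (net of costs): $1,285,650 − $22,760 = $1,262,890
First $104,000 at 44% = $45,760.00
Next $51,500 at 36.5% = $18,797.50
Next $103,000 at 33.5% = $34,505.00
Remaining $1,004,390 at 28.5% = $286,251.15
Fee: $45,760.00 + $18,797.50 + $34,505.00 + $286,251.15 = $385,313.65
$385,313.65 exceeds the $270,000 cap, so the fee is capped at $270,000.00.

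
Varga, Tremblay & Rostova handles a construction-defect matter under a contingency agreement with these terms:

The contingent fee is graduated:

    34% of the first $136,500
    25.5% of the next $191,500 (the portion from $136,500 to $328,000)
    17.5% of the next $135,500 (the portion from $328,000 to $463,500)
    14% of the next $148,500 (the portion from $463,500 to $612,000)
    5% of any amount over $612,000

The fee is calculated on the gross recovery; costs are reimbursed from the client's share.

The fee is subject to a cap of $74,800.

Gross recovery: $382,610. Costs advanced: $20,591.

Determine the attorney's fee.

Fee base is the gross recovery, $382,610; costs are reimbursed separately.
First $136,500 at 34% = $46,410.00
Next $191,500 at 25.5% = $48,832.50
Remaining $54,610 at 17.5% = $9,556.75
Fee: $46,410.00 + $48,832.50 + $9,556.75 = $104,799.25
$104,799.25 exceeds the $74,800 cap, so the fee is capped at $74,800.00.

$74,800.00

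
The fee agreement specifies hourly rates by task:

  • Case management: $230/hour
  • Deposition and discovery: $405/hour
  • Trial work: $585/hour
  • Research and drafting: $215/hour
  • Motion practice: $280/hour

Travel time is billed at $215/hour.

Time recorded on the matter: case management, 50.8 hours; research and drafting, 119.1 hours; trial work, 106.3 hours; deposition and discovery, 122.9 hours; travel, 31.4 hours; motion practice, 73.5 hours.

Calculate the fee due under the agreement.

Case management: 50.8 × $230 = $11,684.00
Deposition and discovery: 122.9 × $405 = $49,774.50
Trial work: 106.3 × $585 = $62,185.50
Research and drafting: 119.1 × $215 = $25,606.50
Motion practice: 73.5 × $280 = $20,580.00
Subtotal: $11,684.00 + $49,774.50 + $62,185.50 + $25,606.50 + $20,580.00 = $169,830.50
Travel: 31.4 × $215 = $6,751.00
Total: $169,830.50 + $6,751.00 = $176,581.50

$176,581.50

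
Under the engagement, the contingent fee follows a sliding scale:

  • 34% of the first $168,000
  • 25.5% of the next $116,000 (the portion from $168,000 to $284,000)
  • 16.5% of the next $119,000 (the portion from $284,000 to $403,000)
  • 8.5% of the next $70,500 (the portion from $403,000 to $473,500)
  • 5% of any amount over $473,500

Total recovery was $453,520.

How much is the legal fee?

$110,629.20

First $168,000 at 34% = $57,120.00
Next $116,000 at 25.5% = $29,580.00
Next $119,000 at 16.5% = $19,635.00
Remaining $50,520 at 8.5% = $4,294.20
Fee: $57,120.00 + $29,580.00 + $19,635.00 + $4,294.20 = $110,629.20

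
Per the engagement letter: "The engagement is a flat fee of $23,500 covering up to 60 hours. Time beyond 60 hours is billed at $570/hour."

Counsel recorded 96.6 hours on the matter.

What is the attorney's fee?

Flat fee: $23,500.00
Excess hours: 96.6 − 60 = 36.6
Overrun: 36.6 × $570 = $20,862.00
Total: $23,500.00 + $20,862.00 = $44,362.00

$44,362.00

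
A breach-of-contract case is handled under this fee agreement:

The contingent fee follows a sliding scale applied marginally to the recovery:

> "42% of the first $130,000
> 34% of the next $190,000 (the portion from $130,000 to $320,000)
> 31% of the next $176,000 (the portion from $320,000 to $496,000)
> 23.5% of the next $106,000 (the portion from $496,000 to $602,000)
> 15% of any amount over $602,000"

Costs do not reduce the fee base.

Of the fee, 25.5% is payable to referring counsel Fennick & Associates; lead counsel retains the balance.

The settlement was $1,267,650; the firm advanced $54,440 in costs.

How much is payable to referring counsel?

Fee base is the gross recovery, $1,267,650; costs are reimbursed separately.
First $130,000 at 42% = $54,600.00
Next $190,000 at 34% = $64,600.00
Next $176,000 at 31% = $54,560.00
Next $106,000 at 23.5% = $24,910.00
Remaining $665,650 at 15% = $99,847.50
Fee: $54,600.00 + $64,600.00 + $54,560.00 + $24,910.00 + $99,847.50 = $298,517.50
Referral share: 25.5% of $298,517.50 = $76,121.96; lead counsel retains $298,517.50 − $76,121.96 = $222,395.54.

$76,121.96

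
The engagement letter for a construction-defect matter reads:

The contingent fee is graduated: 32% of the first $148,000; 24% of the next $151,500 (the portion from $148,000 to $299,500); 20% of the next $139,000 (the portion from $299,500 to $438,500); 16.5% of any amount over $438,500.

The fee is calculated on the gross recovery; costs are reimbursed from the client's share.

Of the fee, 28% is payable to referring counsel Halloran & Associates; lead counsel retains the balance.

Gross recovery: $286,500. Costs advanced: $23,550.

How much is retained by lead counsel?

Fee base is the gross recovery, $286,500; costs are reimbursed separately.
First $148,000 at 32% = $47,360.00
Remaining $138,500 at 24% = $33,240.00
Fee: $47,360.00 + $33,240.00 = $80,600.00
Referral share: 28% of $80,600.00 = $22,568.00; lead counsel retains $80,600.00 − $22,568.00 = $58,032.00.

$58,032.00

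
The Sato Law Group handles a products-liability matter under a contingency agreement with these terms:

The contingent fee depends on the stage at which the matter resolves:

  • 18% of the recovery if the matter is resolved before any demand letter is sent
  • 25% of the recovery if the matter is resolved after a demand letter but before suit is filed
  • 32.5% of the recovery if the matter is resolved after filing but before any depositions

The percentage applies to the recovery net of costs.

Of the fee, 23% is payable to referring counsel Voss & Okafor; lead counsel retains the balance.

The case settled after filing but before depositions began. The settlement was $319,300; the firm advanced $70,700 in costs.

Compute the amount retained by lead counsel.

Fee base (net of costs): $319,300 − $70,700 = $248,600
The matter settled after filing but before depositions began, so the 32.5% rate applies.
$248,600 × 32.5% = $80,795.00
Referral share: 23% of $80,795.00 = $18,582.85; lead counsel retains $80,795.00 − $18,582.85 = $62,212.15.

$62,212.15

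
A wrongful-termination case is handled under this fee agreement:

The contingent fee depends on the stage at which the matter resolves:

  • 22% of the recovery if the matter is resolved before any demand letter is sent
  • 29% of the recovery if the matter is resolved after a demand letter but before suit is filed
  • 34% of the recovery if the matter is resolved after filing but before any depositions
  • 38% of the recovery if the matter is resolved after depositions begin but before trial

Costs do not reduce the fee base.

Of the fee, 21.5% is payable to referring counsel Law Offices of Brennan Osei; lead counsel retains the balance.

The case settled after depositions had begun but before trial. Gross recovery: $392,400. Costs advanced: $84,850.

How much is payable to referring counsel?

Fee base is the gross recovery, $392,400; costs are reimbursed separately.
The matter settled after depositions had begun but before trial, so the 38% rate applies.
$392,400 × 38% = $149,112.00
Referral share: 21.5% of $149,112.00 = $32,059.08; lead counsel retains $149,112.00 − $32,059.08 = $117,052.92.

$32,059.08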